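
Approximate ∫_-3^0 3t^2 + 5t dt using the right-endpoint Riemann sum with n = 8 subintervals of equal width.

2.4609375

Δt = (0 − (-3))/8 = 0.375.
Right endpoints: -2.625, -2.25, -1.875, -1.5, -1.125, -0.75, -0.375, 0.
f(-2.625) = 7.546875, f(-2.25) = 3.9375, f(-1.875) = 1.171875, f(-1.5) = -0.75, f(-1.125) = -1.828125, f(-0.75) = -2.0625, f(-0.375) = -1.453125, f(0) = 0.
Sum = Δt · [f(-2.625) + f(-2.25) + f(-1.875) + ...].
Sum = 2.4609375.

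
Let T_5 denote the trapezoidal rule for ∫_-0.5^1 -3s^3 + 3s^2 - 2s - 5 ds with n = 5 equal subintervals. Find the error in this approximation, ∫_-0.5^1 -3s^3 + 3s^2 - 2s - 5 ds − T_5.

-0.016875

Exact integral: ∫_-0.5^1 f(s) ds = -7.828125.
T_5 = -7.81125.
Error = -7.828125 − (-7.81125) = -0.016875.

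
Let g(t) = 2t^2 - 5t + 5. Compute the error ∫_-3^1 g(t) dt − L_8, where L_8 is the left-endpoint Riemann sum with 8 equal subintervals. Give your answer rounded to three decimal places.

Exact integral: ∫_-3^1 g(t) dt ≈ 58.66667.
L_8 = 68.
Error ≈ 58.66667 − 68 ≈ -9.333.

-9.333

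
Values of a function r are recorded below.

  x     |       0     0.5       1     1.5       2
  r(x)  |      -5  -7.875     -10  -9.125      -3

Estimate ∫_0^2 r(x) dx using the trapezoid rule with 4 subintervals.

-15.5

Δx = 0.5.
T_4 = (0.5/2)·[(-5) + 2·(-7.875) + 2·(-10) + 2·(-9.125) + (-3)] = -15.5.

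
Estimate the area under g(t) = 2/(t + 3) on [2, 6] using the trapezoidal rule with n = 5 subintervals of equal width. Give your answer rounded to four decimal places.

Δt = (6 − 2)/5 = 0.8.
g(2) = 0.4, g(2.8) = 10/29, g(3.6) = 10/33, g(4.4) = 10/37, g(5.2) = 10/41, g(6) = 2/9.
T_5 = (Δt/2)·[g(t_0) + 2g(t_1) + ... + 2g(t_{4}) + g(t_5)].
Sum ≈ 1.1785.

1.1785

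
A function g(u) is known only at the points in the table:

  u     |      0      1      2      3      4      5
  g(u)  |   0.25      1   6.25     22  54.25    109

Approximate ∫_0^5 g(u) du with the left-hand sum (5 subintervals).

Δu = 1.
Sum = 1·[0.25 + 1 + 6.25 + 22 + 54.25] = 83.75.

83.75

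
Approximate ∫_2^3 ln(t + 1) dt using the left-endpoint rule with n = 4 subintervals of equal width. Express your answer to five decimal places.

Δt = (3 − 2)/4 = 0.25.
Left endpoints: 2, 2.25, 2.5, 2.75.
f(2) ≈ 1.09861, f(2.25) ≈ 1.17865, f(2.5) ≈ 1.25276, f(2.75) ≈ 1.32176.
Sum = Δt · [f(2) + f(2.25) + f(2.5) + f(2.75)].
Sum ≈ 1.21295.

1.21295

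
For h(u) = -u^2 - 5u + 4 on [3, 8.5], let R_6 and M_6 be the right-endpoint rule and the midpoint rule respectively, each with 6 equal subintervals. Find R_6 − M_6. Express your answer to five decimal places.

R_6 ≈ -374.1973380.
M_6 ≈ -331.4482060.
R_6 − M_6 ≈ -42.74913.

-42.74913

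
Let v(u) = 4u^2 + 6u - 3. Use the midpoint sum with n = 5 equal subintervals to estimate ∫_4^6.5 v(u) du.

351.875

Δu = (6.5 − 4)/5 = 0.5.
Midpoints: 4.25, 4.75, 5.25, 5.75, 6.25.
v(4.25) = 94.75, v(4.75) = 115.75, v(5.25) = 138.75, v(5.75) = 163.75, v(6.25) = 190.75.
Sum = Δu · [v(4.25) + v(4.75) + v(5.25) + v(5.75) + v(6.25)].
Sum = 351.875.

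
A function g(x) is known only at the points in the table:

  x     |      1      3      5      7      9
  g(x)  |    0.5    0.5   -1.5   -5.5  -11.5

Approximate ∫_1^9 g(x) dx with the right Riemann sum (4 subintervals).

Δx = 2.
Sum = 2·[0.5 + (-1.5) + (-5.5) + (-11.5)] = -36.

-36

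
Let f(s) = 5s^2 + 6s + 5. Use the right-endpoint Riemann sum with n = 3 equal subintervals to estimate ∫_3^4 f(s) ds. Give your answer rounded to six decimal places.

Δs = (4 − 3)/3 = 1/3.
Right endpoints: 10/3, 11/3, 4.
f(10/3) = 725/9, f(11/3) = 848/9, f(4) = 109.
Sum = Δs · [f(10/3) + f(11/3) + f(4)].
Sum ≈ 94.592593.

94.592593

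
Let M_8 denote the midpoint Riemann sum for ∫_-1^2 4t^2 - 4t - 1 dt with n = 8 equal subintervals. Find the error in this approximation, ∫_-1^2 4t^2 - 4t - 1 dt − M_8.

0.140625

Exact integral: ∫_-1^2 f(t) dt = 3.
M_8 = 2.859375.
Error = 3 − 2.859375 = 0.140625.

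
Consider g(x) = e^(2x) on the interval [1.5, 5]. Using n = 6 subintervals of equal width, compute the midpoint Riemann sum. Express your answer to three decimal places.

10403.081

Δx = (5 − 1.5)/6 = 7/12.
Midpoints: 43/24, 2.375, 71/24, 85/24, 4.125, 113/24.
g(43/24) ≈ 35.993, g(2.375) ≈ 115.584, g(71/24) ≈ 371.172, g(85/24) ≈ 1191.935, g(4.125) ≈ 3827.626, g(113/24) ≈ 12291.542.
Sum = Δx · [g(43/24) + g(2.375) + g(71/24) + ...].
Sum ≈ 10403.081.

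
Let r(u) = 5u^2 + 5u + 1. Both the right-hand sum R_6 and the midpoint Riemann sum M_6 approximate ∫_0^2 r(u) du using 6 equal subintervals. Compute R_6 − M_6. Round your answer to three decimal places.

R_6 ≈ 30.51852.
M_6 ≈ 25.24074.
R_6 − M_6 ≈ 5.278.

5.278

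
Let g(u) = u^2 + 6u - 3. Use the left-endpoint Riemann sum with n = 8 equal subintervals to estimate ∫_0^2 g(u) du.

6.6875

Δu = (2 − 0)/8 = 0.25.
Left endpoints: 0, 0.25, 0.5, 0.75, 1, 1.25, 1.5, 1.75.
g(0) = -3, g(0.25) = -1.4375, g(0.5) = 0.25, g(0.75) = 2.0625, g(1) = 4, g(1.25) = 6.0625, g(1.5) = 8.25, g(1.75) = 10.5625.
Sum = Δu · [g(0) + g(0.25) + g(0.5) + ...].
Sum = 6.6875.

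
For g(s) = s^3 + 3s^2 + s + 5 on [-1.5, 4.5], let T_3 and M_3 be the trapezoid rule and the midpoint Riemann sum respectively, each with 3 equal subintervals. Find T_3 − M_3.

T_3 = 264.75.
M_3 = 219.75.
T_3 − M_3 = 45.

45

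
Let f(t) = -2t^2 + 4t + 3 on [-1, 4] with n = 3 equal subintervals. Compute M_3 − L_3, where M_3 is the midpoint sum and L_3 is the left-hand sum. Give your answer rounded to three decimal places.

M_3 ≈ 3.98148.
L_3 ≈ 5.37037.
M_3 − L_3 ≈ -1.389.

-1.389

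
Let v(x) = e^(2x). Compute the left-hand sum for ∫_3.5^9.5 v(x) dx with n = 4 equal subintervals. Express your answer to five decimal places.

14027470.51721

Δx = (9.5 − 3.5)/4 = 1.5.
Left endpoints: 3.5, 5, 6.5, 8.
v(3.5) ≈ 1096.63316, v(5) ≈ 22026.46579, v(6.5) ≈ 442413.39201, v(8) ≈ 8886110.52051.
Sum = Δx · [v(3.5) + v(5) + v(6.5) + v(8)].
Sum ≈ 14027470.51721.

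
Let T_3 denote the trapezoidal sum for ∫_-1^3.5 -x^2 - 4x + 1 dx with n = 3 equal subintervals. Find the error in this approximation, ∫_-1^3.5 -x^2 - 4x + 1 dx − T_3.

1.6875

Exact integral: ∫_-1^3.5 f(x) dx = -32.625.
T_3 = -34.3125.
Error = -32.625 − (-34.3125) = 1.6875.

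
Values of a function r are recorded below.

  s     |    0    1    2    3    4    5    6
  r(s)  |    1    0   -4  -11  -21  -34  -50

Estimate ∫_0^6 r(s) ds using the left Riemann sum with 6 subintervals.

Δs = 1.
Sum = 1·[1 + 0 + (-4) + (-11) + (-21) + (-34)] = -69.

-69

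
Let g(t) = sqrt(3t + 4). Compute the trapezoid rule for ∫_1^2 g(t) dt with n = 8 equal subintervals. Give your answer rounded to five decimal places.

2.91155

Δt = (2 − 1)/8 = 0.125.
g(1) ≈ 2.64575, g(1.125) ≈ 2.71570, g(1.25) ≈ 2.78388, g(1.375) ≈ 2.85044, g(1.5) ≈ 2.91548, g(1.625) ≈ 2.97909, g(1.75) ≈ 3.04138, g(1.875) ≈ 3.10242, g(2) ≈ 3.16228.
T_8 = (Δt/2)·[g(t_0) + 2g(t_1) + ... + 2g(t_{7}) + g(t_8)].
Sum ≈ 2.91155.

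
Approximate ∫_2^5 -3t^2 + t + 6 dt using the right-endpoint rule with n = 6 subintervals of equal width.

Δt = (5 − 2)/6 = 0.5.
Right endpoints: 2.5, 3, 3.5, 4, 4.5, 5.
f(2.5) = -10.25, f(3) = -18, f(3.5) = -27.25, f(4) = -38, f(4.5) = -50.25, f(5) = -64.
Sum = Δt · [f(2.5) + f(3) + f(3.5) + ...].
Sum = -103.875.

-103.875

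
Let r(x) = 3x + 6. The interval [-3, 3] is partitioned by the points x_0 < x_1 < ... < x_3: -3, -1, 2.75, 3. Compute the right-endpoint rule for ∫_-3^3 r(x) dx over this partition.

Subinterval widths: 2, 3.75, 0.25.
Right endpoints: -1, 2.75, 3.
r(-1) = 3, r(2.75) = 14.25, r(3) = 15.
Sum = Σ Δx_i · r(x_i).
Sum = 63.1875.

63.1875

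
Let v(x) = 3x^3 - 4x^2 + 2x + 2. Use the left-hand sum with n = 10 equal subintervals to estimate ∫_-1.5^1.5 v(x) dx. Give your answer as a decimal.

-7.1175

Δx = (1.5 − (-1.5))/10 = 0.3.
Left endpoints: -1.5, -1.2, -0.9, -0.6, -0.3, 0, 0.3, 0.6, 0.9, 1.2.
v(-1.5) = -20.125, v(-1.2) = -11.344, v(-0.9) = -5.227, v(-0.6) = -1.288, v(-0.3) = 0.959, v(0) = 2, v(0.3) = 2.321, v(0.6) = 2.408, v(0.9) = 2.747, v(1.2) = 3.824.
Sum = Δx · [v(-1.5) + v(-1.2) + v(-0.9) + ...].
Sum = -7.1175.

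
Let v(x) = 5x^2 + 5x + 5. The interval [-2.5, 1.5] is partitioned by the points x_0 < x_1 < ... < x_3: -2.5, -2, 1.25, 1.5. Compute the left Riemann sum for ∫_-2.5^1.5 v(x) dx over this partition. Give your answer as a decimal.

65.390625

Subinterval widths: 0.5, 3.25, 0.25.
Left endpoints: -2.5, -2, 1.25.
v(-2.5) = 23.75, v(-2) = 15, v(1.25) = 19.0625.
Sum = Σ Δx_i · v(x_i).
Sum = 65.390625.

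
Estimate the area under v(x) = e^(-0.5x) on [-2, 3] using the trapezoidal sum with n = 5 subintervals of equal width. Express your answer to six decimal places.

5.093837

Δx = (3 − (-2))/5 = 1.
v(-2) ≈ 2.718282, v(-1) ≈ 1.648721, v(0) ≈ 1.000000, v(1) ≈ 0.606531, v(2) ≈ 0.367879, v(3) ≈ 0.223130.
T_5 = (Δx/2)·[v(x_0) + 2v(x_1) + ... + 2v(x_{4}) + v(x_5)].
Sum ≈ 5.093837.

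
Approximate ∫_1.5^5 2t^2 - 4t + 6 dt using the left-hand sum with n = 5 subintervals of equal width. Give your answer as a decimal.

46.13

Δt = (5 − 1.5)/5 = 0.7.
Left endpoints: 1.5, 2.2, 2.9, 3.6, 4.3.
f(1.5) = 4.5, f(2.2) = 6.88, f(2.9) = 11.22, f(3.6) = 17.52, f(4.3) = 25.78.
Sum = Δt · [f(1.5) + f(2.2) + f(2.9) + f(3.6) + f(4.3)].
Sum = 46.13.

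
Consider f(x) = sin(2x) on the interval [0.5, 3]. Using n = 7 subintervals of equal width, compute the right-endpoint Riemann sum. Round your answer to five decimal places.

-0.40109

Δx = (3 − 0.5)/7 = 5/14.
Right endpoints: 6/7, 17/14, 11/7, 27/14, 16/7, 37/14, 3.
f(6/7) ≈ 0.98972, f(17/14) ≈ 0.65412, f(11/7) ≈ -0.00126, f(27/14) ≈ -0.65603, f(16/7) ≈ -0.99008, f(37/14) ≈ -0.84010, f(3) ≈ -0.27942.
Sum = Δx · [f(6/7) + f(17/14) + f(11/7) + ...].
Sum ≈ -0.40109.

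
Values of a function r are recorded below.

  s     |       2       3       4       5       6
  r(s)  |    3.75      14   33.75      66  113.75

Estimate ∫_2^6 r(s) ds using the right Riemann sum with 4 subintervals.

Δs = 1.
Sum = 1·[14 + 33.75 + 66 + 113.75] = 227.5.

227.5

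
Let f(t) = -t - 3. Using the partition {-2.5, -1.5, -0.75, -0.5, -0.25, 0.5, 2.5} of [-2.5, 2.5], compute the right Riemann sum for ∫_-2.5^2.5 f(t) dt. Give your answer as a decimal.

-18.125

Subinterval widths: 1, 0.75, 0.25, 0.25, 0.75, 2.
Right endpoints: -1.5, -0.75, -0.5, -0.25, 0.5, 2.5.
f(-1.5) = -1.5, f(-0.75) = -2.25, f(-0.5) = -2.5, f(-0.25) = -2.75, f(0.5) = -3.5, f(2.5) = -5.5.
Sum = Σ Δt_i · f(t_i).
Sum = -18.125.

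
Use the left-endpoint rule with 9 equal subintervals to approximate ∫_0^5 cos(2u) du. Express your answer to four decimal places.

0.2674

Δu = (5 − 0)/9 = 5/9.
Left endpoints: 0, 5/9, 10/9, 5/3, 20/9, 25/9, 10/3, 35/9, 40/9.
f(0) ≈ 1.0000, f(5/9) ≈ 0.4437, f(10/9) ≈ -0.6063, f(5/3) ≈ -0.9817, f(20/9) ≈ -0.2647, f(25/9) ≈ 0.7468, f(10/3) ≈ 0.9274, f(35/9) ≈ 0.0761, f(40/9) ≈ -0.8598.
Sum = Δu · [f(0) + f(5/9) + f(10/9) + ...].
Sum ≈ 0.2674.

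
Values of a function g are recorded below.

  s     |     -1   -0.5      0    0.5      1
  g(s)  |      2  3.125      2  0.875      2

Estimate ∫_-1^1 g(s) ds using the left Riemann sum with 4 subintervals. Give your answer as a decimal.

4

Δs = 0.5.
Sum = 0.5·[2 + 3.125 + 2 + 0.875] = 4.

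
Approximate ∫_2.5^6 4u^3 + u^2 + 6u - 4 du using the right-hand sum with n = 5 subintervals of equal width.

1712.13

Δu = (6 − 2.5)/5 = 0.7.
Right endpoints: 3.2, 3.9, 4.6, 5.3, 6.
f(3.2) = 156.512, f(3.9) = 271.886, f(4.6) = 434.104, f(5.3) = 651.398, f(6) = 932.
Sum = Δu · [f(3.2) + f(3.9) + f(4.6) + f(5.3) + f(6)].
Sum = 1712.13.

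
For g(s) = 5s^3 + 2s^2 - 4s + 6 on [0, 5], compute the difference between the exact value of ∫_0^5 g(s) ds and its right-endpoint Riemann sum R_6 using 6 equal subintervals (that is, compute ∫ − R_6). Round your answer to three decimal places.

Exact integral: ∫_0^5 g(s) ds ≈ 844.58333.
R_6 ≈ 1140.35880.
Error ≈ 844.58333 − 1140.35880 ≈ -295.775.

-295.775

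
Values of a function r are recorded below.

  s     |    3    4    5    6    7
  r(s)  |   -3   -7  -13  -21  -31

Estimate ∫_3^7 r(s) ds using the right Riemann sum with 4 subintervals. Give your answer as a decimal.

Δs = 1.
Sum = 1·[(-7) + (-13) + (-21) + (-31)] = -72.

-72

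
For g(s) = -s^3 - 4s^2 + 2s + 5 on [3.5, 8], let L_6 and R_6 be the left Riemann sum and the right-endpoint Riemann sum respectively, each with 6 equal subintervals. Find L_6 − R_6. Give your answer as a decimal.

500.34375

L_6 = -1296.52734375.
R_6 = -1796.87109375.
L_6 − R_6 = 500.34375.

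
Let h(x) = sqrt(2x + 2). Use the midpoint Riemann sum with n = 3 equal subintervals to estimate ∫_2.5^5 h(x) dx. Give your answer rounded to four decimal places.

7.6856

Δx = (5 − 2.5)/3 = 5/6.
Midpoints: 35/12, 3.75, 55/12.
h(35/12) ≈ 2.7988, h(3.75) ≈ 3.0822, h(55/12) ≈ 3.3417.
Sum = Δx · [h(35/12) + h(3.75) + h(55/12)].
Sum ≈ 7.6856.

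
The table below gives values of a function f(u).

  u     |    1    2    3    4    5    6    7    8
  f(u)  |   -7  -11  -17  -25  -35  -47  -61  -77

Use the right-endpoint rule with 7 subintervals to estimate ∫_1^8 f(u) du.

-273

Δu = 1.
Sum = 1·[(-11) + (-17) + (-25) + (-35) + (-47) + (-61) + (-77)] = -273.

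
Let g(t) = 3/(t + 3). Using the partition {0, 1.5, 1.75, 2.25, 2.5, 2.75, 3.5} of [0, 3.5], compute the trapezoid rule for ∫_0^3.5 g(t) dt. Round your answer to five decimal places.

2.35477

Subinterval widths: 1.5, 0.25, 0.5, 0.25, 0.25, 0.75.
g(0) = 1, g(1.5) = 2/3, g(1.75) = 12/19, g(2.25) = 4/7, g(2.5) = 6/11, g(2.75) = 12/23, g(3.5) = 6/13.
On each subinterval the trapezoid contributes (Δt_i/2)·[g(t_{i-1}) + g(t_i)].
Sum ≈ 2.35477.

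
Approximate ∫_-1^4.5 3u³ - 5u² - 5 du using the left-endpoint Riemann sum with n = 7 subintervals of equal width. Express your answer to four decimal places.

Δu = (4.5 − (-1))/7 = 11/14.
Left endpoints: -1, -3/14, 4/7, 19/14, 15/7, 41/14, 26/7.
f(-1) = -13, f(-3/14) = -14431/2744, f(4/7) = -2083/343, f(19/14) = -18413/2744, f(15/7) = 535/343, f(41/14) = 75373/2744, f(26/7) = 27353/343.
Sum = Δu · [f(-1) + f(-3/14) + f(4/7) + ...].
Sum ≈ 61.0753.

61.0753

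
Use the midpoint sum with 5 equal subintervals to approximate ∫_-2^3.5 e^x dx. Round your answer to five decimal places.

31.37423

Δx = (3.5 − (-2))/5 = 1.1.
Midpoints: -1.45, -0.35, 0.75, 1.85, 2.95.
f(-1.45) ≈ 0.23457, f(-0.35) ≈ 0.70469, f(0.75) ≈ 2.11700, f(1.85) ≈ 6.35982, f(2.95) ≈ 19.10595.
Sum = Δx · [f(-1.45) + f(-0.35) + f(0.75) + f(1.85) + f(2.95)].
Sum ≈ 31.37423.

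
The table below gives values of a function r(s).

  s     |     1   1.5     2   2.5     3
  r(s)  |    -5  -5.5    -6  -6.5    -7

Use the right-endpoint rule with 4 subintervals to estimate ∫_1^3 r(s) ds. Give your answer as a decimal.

Δs = 0.5.
Sum = 0.5·[(-5.5) + (-6) + (-6.5) + (-7)] = -12.5.

-12.5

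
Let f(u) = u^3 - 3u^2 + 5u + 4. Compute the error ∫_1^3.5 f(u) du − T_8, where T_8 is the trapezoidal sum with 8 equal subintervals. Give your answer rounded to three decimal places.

-0.153

Exact integral: ∫_1^3.5 f(u) du = 33.515625.
T_8 ≈ 33.66821.
Error ≈ 33.515625 − 33.66821 ≈ -0.153.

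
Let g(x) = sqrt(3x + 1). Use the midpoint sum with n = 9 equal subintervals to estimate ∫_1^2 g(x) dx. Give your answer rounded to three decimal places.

2.338

Δx = (2 − 1)/9 = 1/9.
Midpoints: 19/18, 7/6, 23/18, 25/18, 1.5, 29/18, 31/18, 11/6, 35/18.
g(19/18) ≈ 2.041, g(7/6) ≈ 2.121, g(23/18) ≈ 2.198, g(25/18) ≈ 2.273, g(1.5) ≈ 2.345, g(29/18) ≈ 2.415, g(31/18) ≈ 2.483, g(11/6) ≈ 2.550, g(35/18) ≈ 2.614.
Sum = Δx · [g(19/18) + g(7/6) + g(23/18) + ...].
Sum ≈ 2.338.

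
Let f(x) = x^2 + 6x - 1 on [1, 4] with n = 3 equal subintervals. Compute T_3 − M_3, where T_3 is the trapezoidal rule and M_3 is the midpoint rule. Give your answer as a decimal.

T_3 = 63.5.
M_3 = 62.75.
T_3 − M_3 = 0.75.

0.75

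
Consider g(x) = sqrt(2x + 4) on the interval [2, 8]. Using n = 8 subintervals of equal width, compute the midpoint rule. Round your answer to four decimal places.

22.2748

Δx = (8 − 2)/8 = 0.75.
Midpoints: 2.375, 3.125, 3.875, 4.625, 5.375, 6.125, 6.875, 7.625.
g(2.375) ≈ 2.9580, g(3.125) ≈ 3.2016, g(3.875) ≈ 3.4278, g(4.625) ≈ 3.6401, g(5.375) ≈ 3.8406, g(6.125) ≈ 4.0311, g(6.875) ≈ 4.2131, g(7.625) ≈ 4.3875.
Sum = Δx · [g(2.375) + g(3.125) + g(3.875) + ...].
Sum ≈ 22.2748.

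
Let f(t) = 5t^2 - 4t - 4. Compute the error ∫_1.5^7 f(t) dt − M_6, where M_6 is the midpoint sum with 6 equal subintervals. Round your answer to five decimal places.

1.92564

Exact integral: ∫_1.5^7 f(t) dt ≈ 450.5416667.
M_6 ≈ 448.6160301.
Error ≈ 450.5416667 − 448.6160301 ≈ 1.92564.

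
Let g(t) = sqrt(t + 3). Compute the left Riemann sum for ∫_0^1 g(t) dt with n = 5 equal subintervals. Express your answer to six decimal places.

Δt = (1 − 0)/5 = 0.2.
Left endpoints: 0, 0.2, 0.4, 0.6, 0.8.
g(0) ≈ 1.732051, g(0.2) ≈ 1.788854, g(0.4) ≈ 1.843909, g(0.6) ≈ 1.897367, g(0.8) ≈ 1.949359.
Sum = Δt · [g(0) + g(0.2) + g(0.4) + g(0.6) + g(0.8)].
Sum ≈ 1.842308.

1.842308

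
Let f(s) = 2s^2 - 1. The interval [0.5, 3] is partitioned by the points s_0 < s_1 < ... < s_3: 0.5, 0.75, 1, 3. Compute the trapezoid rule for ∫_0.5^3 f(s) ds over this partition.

Subinterval widths: 0.25, 0.25, 2.
f(0.5) = -0.5, f(0.75) = 0.125, f(1) = 1, f(3) = 17.
On each subinterval the trapezoid contributes (Δs_i/2)·[f(s_{i-1}) + f(s_i)].
Sum = 18.09375.

18.09375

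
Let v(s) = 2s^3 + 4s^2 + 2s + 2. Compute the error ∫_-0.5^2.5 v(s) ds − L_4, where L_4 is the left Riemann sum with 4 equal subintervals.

20.25

Exact integral: ∫_-0.5^2.5 v(s) ds = 52.5.
L_4 = 32.25.
Error = 52.5 − 32.25 = 20.25.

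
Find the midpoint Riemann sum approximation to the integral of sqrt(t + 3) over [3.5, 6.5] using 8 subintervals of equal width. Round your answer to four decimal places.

Δt = (6.5 − 3.5)/8 = 0.375.
Midpoints: 3.6875, 4.0625, 4.4375, 4.8125, 5.1875, 5.5625, 5.9375, 6.3125.
f(3.6875) ≈ 2.5860, f(4.0625) ≈ 2.6575, f(4.4375) ≈ 2.7272, f(4.8125) ≈ 2.7951, f(5.1875) ≈ 2.8614, f(5.5625) ≈ 2.9262, f(5.9375) ≈ 2.9896, f(6.3125) ≈ 3.0516.
Sum = Δt · [f(3.6875) + f(4.0625) + f(4.4375) + ...].
Sum ≈ 8.4730.

8.4730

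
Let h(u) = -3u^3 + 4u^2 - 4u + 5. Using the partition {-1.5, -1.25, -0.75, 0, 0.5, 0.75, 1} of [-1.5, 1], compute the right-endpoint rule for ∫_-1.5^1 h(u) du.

18.09375

Subinterval widths: 0.25, 0.5, 0.75, 0.5, 0.25, 0.25.
Right endpoints: -1.25, -0.75, 0, 0.5, 0.75, 1.
h(-1.25) = 22.109375, h(-0.75) = 11.515625, h(0) = 5, h(0.5) = 3.625, h(0.75) = 2.984375, h(1) = 2.
Sum = Σ Δu_i · h(u_i).
Sum = 18.09375.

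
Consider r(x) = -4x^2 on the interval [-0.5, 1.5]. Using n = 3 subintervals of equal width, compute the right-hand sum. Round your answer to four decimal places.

-7.9259

Δx = (1.5 − (-0.5))/3 = 2/3.
Right endpoints: 1/6, 5/6, 1.5.
r(1/6) = -1/9, r(5/6) = -25/9, r(1.5) = -9.
Sum = Δx · [r(1/6) + r(5/6) + r(1.5)].
Sum ≈ -7.9259.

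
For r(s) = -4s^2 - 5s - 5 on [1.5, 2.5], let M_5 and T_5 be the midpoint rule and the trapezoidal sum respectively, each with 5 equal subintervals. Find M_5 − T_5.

0.04

M_5 = -31.32.
T_5 = -31.36.
M_5 − T_5 = 0.04.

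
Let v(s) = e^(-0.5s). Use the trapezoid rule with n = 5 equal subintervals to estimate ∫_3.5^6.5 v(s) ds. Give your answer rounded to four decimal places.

Δs = (6.5 − 3.5)/5 = 0.6.
v(3.5) ≈ 0.1738, v(4.1) ≈ 0.1287, v(4.7) ≈ 0.0954, v(5.3) ≈ 0.0707, v(5.9) ≈ 0.0523, v(6.5) ≈ 0.0388.
T_5 = (Δs/2)·[v(s_0) + 2v(s_1) + ... + 2v(s_{4}) + v(s_5)].
Sum ≈ 0.2720.

0.2720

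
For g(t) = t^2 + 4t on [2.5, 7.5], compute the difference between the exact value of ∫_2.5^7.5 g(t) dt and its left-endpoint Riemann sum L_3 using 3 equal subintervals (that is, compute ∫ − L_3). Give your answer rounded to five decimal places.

Exact integral: ∫_2.5^7.5 g(t) dt ≈ 235.4166667.
L_3 ≈ 179.3981481.
Error ≈ 235.4166667 − 179.3981481 ≈ 56.01852.

56.01852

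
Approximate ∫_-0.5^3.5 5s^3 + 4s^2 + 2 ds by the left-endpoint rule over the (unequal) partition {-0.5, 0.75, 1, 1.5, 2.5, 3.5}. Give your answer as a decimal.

143.05859375

Subinterval widths: 1.25, 0.25, 0.5, 1, 1.
Left endpoints: -0.5, 0.75, 1, 1.5, 2.5.
f(-0.5) = 2.375, f(0.75) = 6.359375, f(1) = 11, f(1.5) = 27.875, f(2.5) = 105.125.
Sum = Σ Δs_i · f(s_i).
Sum = 143.05859375.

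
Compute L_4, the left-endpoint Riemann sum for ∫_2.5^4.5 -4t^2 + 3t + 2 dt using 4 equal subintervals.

Δt = (4.5 − 2.5)/4 = 0.5.
Left endpoints: 2.5, 3, 3.5, 4.
f(2.5) = -15.5, f(3) = -25, f(3.5) = -36.5, f(4) = -50.
Sum = Δt · [f(2.5) + f(3) + f(3.5) + f(4)].
Sum = -63.5.

-63.5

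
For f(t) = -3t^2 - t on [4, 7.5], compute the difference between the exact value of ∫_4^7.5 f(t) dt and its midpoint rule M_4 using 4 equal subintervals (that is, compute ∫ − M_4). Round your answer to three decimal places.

-0.670

Exact integral: ∫_4^7.5 f(t) dt = -378.
M_4 ≈ -377.33008.
Error ≈ -378 − (-377.33008) ≈ -0.670.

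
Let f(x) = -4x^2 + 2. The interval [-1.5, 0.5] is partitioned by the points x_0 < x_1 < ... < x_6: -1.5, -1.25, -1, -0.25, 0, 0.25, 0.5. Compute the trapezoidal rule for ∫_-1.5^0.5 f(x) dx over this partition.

-1

Subinterval widths: 0.25, 0.25, 0.75, 0.25, 0.25, 0.25.
f(-1.5) = -7, f(-1.25) = -4.25, f(-1) = -2, f(-0.25) = 1.75, f(0) = 2, f(0.25) = 1.75, f(0.5) = 1.
On each subinterval the trapezoid contributes (Δx_i/2)·[f(x_{i-1}) + f(x_i)].
Sum = -1.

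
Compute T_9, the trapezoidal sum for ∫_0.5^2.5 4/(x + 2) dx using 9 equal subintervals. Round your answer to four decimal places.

2.3530

Δx = (2.5 − 0.5)/9 = 2/9.
f(0.5) = 1.6, f(13/18) = 72/49, f(17/18) = 72/53, f(7/6) = 24/19, f(25/18) = 72/61, f(29/18) = 72/65, f(11/6) = 24/23, f(37/18) = 72/73, f(41/18) = 72/77, f(2.5) = 8/9.
T_9 = (Δx/2)·[f(x_0) + 2f(x_1) + ... + 2f(x_{8}) + f(x_9)].
Sum ≈ 2.3530.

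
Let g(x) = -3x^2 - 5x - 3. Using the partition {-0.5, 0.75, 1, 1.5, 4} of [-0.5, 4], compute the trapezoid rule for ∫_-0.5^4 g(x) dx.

Subinterval widths: 1.25, 0.25, 0.5, 2.5.
g(-0.5) = -1.25, g(0.75) = -8.4375, g(1) = -11, g(1.5) = -17.25, g(4) = -71.
On each subinterval the trapezoid contributes (Δx_i/2)·[g(x_{i-1}) + g(x_i)].
Sum = -125.859375.

-125.859375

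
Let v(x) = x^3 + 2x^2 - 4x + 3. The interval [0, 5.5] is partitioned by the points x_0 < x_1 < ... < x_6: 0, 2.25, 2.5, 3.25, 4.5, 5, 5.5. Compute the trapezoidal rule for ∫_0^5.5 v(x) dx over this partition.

Subinterval widths: 2.25, 0.25, 0.75, 1.25, 0.5, 0.5.
v(0) = 3, v(2.25) = 15.515625, v(2.5) = 21.125, v(3.25) = 45.453125, v(4.5) = 116.625, v(5) = 158, v(5.5) = 207.875.
On each subinterval the trapezoid contributes (Δx_i/2)·[v(x_{i-1}) + v(x_i)].
Sum = 311.80078125.

311.80078125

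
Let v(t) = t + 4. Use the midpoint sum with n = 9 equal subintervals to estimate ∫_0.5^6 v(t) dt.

Δt = (6 − 0.5)/9 = 11/18.
Midpoints: 29/36, 17/12, 73/36, 95/36, 3.25, 139/36, 161/36, 61/12, 205/36.
v(29/36) = 173/36, v(17/12) = 65/12, v(73/36) = 217/36, v(95/36) = 239/36, v(3.25) = 7.25, v(139/36) = 283/36, v(161/36) = 305/36, v(61/12) = 109/12, v(205/36) = 349/36.
Sum = Δt · [v(29/36) + v(17/12) + v(73/36) + ...].
Sum = 39.875.

39.875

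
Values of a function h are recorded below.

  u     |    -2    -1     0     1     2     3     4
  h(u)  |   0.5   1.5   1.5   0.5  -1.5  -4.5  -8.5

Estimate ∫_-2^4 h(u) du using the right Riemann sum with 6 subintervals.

-11

Δu = 1.
Sum = 1·[1.5 + 1.5 + 0.5 + (-1.5) + (-4.5) + (-8.5)] = -11.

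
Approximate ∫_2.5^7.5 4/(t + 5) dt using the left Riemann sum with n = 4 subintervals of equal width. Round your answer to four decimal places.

2.1825

Δt = (7.5 − 2.5)/4 = 1.25.
Left endpoints: 2.5, 3.75, 5, 6.25.
f(2.5) = 8/15, f(3.75) = 16/35, f(5) = 0.4, f(6.25) = 16/45.
Sum = Δt · [f(2.5) + f(3.75) + f(5) + f(6.25)].
Sum ≈ 2.1825.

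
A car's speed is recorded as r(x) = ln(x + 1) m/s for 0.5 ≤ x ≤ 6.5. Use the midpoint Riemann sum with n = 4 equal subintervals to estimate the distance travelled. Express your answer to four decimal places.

Δx = (6.5 − 0.5)/4 = 1.5.
Midpoints: 1.25, 2.75, 4.25, 5.75.
r(1.25) ≈ 0.8109, r(2.75) ≈ 1.3218, r(4.25) ≈ 1.6582, r(5.75) ≈ 1.9095.
Sum = Δx · [r(1.25) + r(2.75) + r(4.25) + r(5.75)].
Sum ≈ 8.5507.

8.5507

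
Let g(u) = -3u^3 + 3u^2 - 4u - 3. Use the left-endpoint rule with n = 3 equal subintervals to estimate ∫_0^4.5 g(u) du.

-126.5625

Δu = (4.5 − 0)/3 = 1.5.
Left endpoints: 0, 1.5, 3.
g(0) = -3, g(1.5) = -12.375, g(3) = -69.
Sum = Δu · [g(0) + g(1.5) + g(3)].
Sum = -126.5625.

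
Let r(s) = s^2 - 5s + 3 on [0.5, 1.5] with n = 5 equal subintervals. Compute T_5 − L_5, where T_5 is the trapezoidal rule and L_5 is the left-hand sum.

T_5 = -0.91.
L_5 = -0.61.
T_5 − L_5 = -0.3.

-0.3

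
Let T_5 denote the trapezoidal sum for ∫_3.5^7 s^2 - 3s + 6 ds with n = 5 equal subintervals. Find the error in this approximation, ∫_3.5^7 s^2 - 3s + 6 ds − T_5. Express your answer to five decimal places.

-0.28583

Exact integral: ∫_3.5^7 f(s) ds ≈ 65.9166667.
T_5 = 66.2025.
Error ≈ 65.9166667 − 66.2025 ≈ -0.28583.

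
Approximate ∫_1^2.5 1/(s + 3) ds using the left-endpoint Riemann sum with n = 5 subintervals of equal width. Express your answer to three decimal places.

Δs = (2.5 − 1)/5 = 0.3.
Left endpoints: 1, 1.3, 1.6, 1.9, 2.2.
f(1) = 0.25, f(1.3) = 10/43, f(1.6) = 5/23, f(1.9) = 10/49, f(2.2) = 5/26.
Sum = Δs · [f(1) + f(1.3) + f(1.6) + f(1.9) + f(2.2)].
Sum ≈ 0.329.

0.329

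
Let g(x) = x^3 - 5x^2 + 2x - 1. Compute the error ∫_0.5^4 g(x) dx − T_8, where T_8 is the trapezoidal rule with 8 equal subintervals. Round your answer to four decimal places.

-0.1954

Exact integral: ∫_0.5^4 g(x) dx ≈ -30.223958.
T_8 ≈ -30.028564.
Error ≈ -30.223958 − (-30.028564) ≈ -0.1954.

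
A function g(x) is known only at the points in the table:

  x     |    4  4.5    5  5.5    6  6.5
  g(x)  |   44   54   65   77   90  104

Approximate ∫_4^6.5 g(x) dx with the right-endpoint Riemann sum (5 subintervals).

195

Δx = 0.5.
Sum = 0.5·[54 + 65 + 77 + 90 + 104] = 195.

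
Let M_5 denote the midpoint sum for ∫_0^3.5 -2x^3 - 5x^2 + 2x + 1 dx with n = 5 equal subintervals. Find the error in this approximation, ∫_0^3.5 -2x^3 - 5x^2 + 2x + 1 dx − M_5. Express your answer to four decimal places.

Exact integral: ∫_0^3.5 f(x) dx ≈ -130.739583.
M_5 = -128.524375.
Error ≈ -130.739583 − (-128.524375) ≈ -2.2152.

-2.2152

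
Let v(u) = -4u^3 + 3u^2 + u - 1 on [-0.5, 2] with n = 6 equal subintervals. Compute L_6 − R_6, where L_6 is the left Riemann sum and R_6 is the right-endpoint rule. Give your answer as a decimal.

7.8125

L_6 ≈ -4.965278.
R_6 ≈ -12.777778.
L_6 − R_6 = 7.8125.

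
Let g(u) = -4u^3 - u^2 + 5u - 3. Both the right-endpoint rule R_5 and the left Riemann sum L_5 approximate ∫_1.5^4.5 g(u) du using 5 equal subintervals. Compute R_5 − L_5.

-212.4

R_5 = -511.11.
L_5 = -298.71.
R_5 − L_5 = -212.4.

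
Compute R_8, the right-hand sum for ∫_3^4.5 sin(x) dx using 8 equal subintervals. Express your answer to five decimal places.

-0.88179

Δx = (4.5 − 3)/8 = 0.1875.
Right endpoints: 3.1875, 3.375, 3.5625, 3.75, 3.9375, 4.125, 4.3125, 4.5.
f(3.1875) ≈ -0.04589, f(3.375) ≈ -0.23129, f(3.5625) ≈ -0.40859, f(3.75) ≈ -0.57156, f(3.9375) ≈ -0.71450, f(4.125) ≈ -0.83239, f(4.3125) ≈ -0.92110, f(4.5) ≈ -0.97753.
Sum = Δx · [f(3.1875) + f(3.375) + f(3.5625) + ...].
Sum ≈ -0.88179.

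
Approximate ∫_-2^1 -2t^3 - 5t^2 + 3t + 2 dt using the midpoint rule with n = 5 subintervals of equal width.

-5.82

Δt = (1 − (-2))/5 = 0.6.
Midpoints: -1.7, -1.1, -0.5, 0.1, 0.7.
f(-1.7) = -7.724, f(-1.1) = -4.688, f(-0.5) = -0.5, f(0.1) = 2.248, f(0.7) = 0.964.
Sum = Δt · [f(-1.7) + f(-1.1) + f(-0.5) + f(0.1) + f(0.7)].
Sum = -5.82.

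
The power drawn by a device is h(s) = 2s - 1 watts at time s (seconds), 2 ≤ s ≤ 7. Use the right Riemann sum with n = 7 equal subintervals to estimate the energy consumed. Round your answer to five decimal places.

43.57143

Δs = (7 − 2)/7 = 5/7.
Right endpoints: 19/7, 24/7, 29/7, 34/7, 39/7, 44/7, 7.
h(19/7) = 31/7, h(24/7) = 41/7, h(29/7) = 51/7, h(34/7) = 61/7, h(39/7) = 71/7, h(44/7) = 81/7, h(7) = 13.
Sum = Δs · [h(19/7) + h(24/7) + h(29/7) + ...].
Sum ≈ 43.57143.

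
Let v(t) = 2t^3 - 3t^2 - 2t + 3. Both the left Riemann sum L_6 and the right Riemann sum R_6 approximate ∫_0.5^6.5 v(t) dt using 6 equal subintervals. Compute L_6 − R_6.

-411

L_6 = 406.5.
R_6 = 817.5.
L_6 − R_6 = -411.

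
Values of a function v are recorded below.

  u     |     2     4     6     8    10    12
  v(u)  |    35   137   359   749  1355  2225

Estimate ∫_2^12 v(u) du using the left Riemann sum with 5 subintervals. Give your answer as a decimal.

5270

Δu = 2.
Sum = 2·[35 + 137 + 359 + 749 + 1355] = 5270.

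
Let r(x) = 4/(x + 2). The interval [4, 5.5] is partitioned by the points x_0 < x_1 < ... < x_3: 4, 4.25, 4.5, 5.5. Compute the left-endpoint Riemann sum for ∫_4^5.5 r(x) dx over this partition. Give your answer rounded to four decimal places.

Subinterval widths: 0.25, 0.25, 1.
Left endpoints: 4, 4.25, 4.5.
r(4) = 2/3, r(4.25) = 0.64, r(4.5) = 8/13.
Sum = Σ Δx_i · r(x_i).
Sum ≈ 0.9421.

0.9421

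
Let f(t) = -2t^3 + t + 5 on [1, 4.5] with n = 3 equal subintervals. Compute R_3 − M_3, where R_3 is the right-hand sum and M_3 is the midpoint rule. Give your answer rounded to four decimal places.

R_3 ≈ -293.611111.
M_3 ≈ -170.855903.
R_3 − M_3 ≈ -122.7552.

-122.7552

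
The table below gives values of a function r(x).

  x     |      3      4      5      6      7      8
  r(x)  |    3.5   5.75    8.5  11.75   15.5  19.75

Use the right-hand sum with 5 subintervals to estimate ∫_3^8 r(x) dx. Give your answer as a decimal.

Δx = 1.
Sum = 1·[5.75 + 8.5 + 11.75 + 15.5 + 19.75] = 61.25.

61.25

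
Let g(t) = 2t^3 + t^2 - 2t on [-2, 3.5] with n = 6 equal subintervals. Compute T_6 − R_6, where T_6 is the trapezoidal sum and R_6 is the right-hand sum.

-45.375

T_6 ≈ 79.97598.
R_6 ≈ 125.35098.
T_6 − R_6 = -45.375.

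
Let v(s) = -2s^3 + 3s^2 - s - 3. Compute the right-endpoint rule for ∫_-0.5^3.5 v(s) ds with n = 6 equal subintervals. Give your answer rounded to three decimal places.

-69.778

Δs = (3.5 − (-0.5))/6 = 2/3.
Right endpoints: 1/6, 5/6, 1.5, 13/6, 17/6, 3.5.
v(1/6) = -167/54, v(5/6) = -157/54, v(1.5) = -4.5, v(13/6) = -617/54, v(17/6) = -1471/54, v(3.5) = -55.5.
Sum = Δs · [v(1/6) + v(5/6) + v(1.5) + ...].
Sum ≈ -69.778.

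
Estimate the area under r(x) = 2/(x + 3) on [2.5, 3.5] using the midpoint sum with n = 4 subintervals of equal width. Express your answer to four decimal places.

0.3341

Δx = (3.5 − 2.5)/4 = 0.25.
Midpoints: 2.625, 2.875, 3.125, 3.375.
r(2.625) = 16/45, r(2.875) = 16/47, r(3.125) = 16/49, r(3.375) = 16/51.
Sum = Δx · [r(2.625) + r(2.875) + r(3.125) + r(3.375)].
Sum ≈ 0.3341.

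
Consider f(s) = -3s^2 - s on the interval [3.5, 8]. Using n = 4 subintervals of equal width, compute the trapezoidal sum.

-497.84765625

Δs = (8 − 3.5)/4 = 1.125.
f(3.5) = -40.25, f(4.625) = -68.796875, f(5.75) = -104.9375, f(6.875) = -148.671875, f(8) = -200.
T_4 = (Δs/2)·[f(s_0) + 2f(s_1) + 2f(s_2) + 2f(s_3) + f(s_4)].
Sum = -497.84765625.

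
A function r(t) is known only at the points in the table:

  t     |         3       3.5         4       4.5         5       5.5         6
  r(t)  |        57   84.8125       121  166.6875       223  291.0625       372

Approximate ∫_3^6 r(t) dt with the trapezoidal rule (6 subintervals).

Δt = 0.5.
T_6 = (0.5/2)·[57 + 2·84.8125 + 2·121 + 2·166.6875 + 2·223 + 2·291.0625 + 372] = 550.53125.

550.53125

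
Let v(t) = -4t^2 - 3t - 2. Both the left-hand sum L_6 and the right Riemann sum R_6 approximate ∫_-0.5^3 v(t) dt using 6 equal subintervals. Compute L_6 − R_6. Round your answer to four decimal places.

L_6 ≈ -43.814815.
R_6 ≈ -70.356481.
L_6 − R_6 ≈ 26.5417.

26.5417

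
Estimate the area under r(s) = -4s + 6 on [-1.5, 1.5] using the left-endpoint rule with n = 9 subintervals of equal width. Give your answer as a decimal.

20

Δs = (1.5 − (-1.5))/9 = 1/3.
Left endpoints: -1.5, -7/6, -5/6, -0.5, -1/6, 1/6, 0.5, 5/6, 7/6.
r(-1.5) = 12, r(-7/6) = 32/3, r(-5/6) = 28/3, r(-0.5) = 8, r(-1/6) = 20/3, r(1/6) = 16/3, r(0.5) = 4, r(5/6) = 8/3, r(7/6) = 4/3.
Sum = Δs · [r(-1.5) + r(-7/6) + r(-5/6) + ...].
Sum = 20.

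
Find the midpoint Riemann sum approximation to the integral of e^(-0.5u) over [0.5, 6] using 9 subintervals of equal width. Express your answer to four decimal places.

Δu = (6 − 0.5)/9 = 11/18.
Midpoints: 29/36, 17/12, 73/36, 95/36, 3.25, 139/36, 161/36, 61/12, 205/36.
f(29/36) ≈ 0.6685, f(17/12) ≈ 0.4925, f(73/36) ≈ 0.3628, f(95/36) ≈ 0.2673, f(3.25) ≈ 0.1969, f(139/36) ≈ 0.1451, f(161/36) ≈ 0.1069, f(61/12) ≈ 0.0787, f(205/36) ≈ 0.0580.
Sum = Δu · [f(29/36) + f(17/12) + f(73/36) + ...].
Sum ≈ 1.4524.

1.4524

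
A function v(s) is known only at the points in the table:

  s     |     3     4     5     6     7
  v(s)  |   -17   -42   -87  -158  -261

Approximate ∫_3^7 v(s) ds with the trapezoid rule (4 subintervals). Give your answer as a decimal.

Δs = 1.
T_4 = (1/2)·[(-17) + 2·(-42) + 2·(-87) + 2·(-158) + (-261)] = -426.

-426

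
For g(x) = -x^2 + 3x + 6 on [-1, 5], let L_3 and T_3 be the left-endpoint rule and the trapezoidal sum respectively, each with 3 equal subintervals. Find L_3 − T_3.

L_3 = 32.
T_3 = 26.
L_3 − T_3 = 6.

6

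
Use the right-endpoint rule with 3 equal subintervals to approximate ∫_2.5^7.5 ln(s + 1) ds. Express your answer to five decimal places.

Δs = (7.5 − 2.5)/3 = 5/3.
Right endpoints: 25/6, 35/6, 7.5.
f(25/6) ≈ 1.64223, f(35/6) ≈ 1.92181, f(7.5) ≈ 2.14007.
Sum = Δs · [f(25/6) + f(35/6) + f(7.5)].
Sum ≈ 9.50684.

9.50684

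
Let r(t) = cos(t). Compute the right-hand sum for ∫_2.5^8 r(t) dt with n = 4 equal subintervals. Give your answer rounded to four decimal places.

Δt = (8 − 2.5)/4 = 1.375.
Right endpoints: 3.875, 5.25, 6.625, 8.
r(3.875) ≈ -0.7429, r(5.25) ≈ 0.5121, r(6.625) ≈ 0.9421, r(8) ≈ -0.1455.
Sum = Δt · [r(3.875) + r(5.25) + r(6.625) + r(8)].
Sum ≈ 0.7780.

0.7780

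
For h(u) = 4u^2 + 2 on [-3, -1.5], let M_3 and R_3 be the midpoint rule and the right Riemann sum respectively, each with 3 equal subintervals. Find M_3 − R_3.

6.375

M_3 = 34.375.
R_3 = 28.
M_3 − R_3 = 6.375.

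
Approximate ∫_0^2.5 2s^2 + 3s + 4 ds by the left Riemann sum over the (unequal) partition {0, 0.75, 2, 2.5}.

21.21875

Subinterval widths: 0.75, 1.25, 0.5.
Left endpoints: 0, 0.75, 2.
f(0) = 4, f(0.75) = 7.375, f(2) = 18.
Sum = Σ Δs_i · f(s_i).
Sum = 21.21875.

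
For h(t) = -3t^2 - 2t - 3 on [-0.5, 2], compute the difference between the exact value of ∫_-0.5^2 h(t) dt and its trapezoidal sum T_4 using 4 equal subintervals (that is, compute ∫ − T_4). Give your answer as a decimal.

Exact integral: ∫_-0.5^2 h(t) dt = -19.375.
T_4 = -19.86328125.
Error = -19.375 − (-19.86328125) = 0.48828125.

0.48828125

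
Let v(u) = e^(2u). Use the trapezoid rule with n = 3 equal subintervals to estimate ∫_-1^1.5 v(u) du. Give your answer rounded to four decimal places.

12.1839

Δu = (1.5 − (-1))/3 = 5/6.
v(-1) ≈ 0.1353, v(-1/6) ≈ 0.7165, v(2/3) ≈ 3.7937, v(1.5) ≈ 20.0855.
T_3 = (Δu/2)·[v(u_0) + 2v(u_1) + 2v(u_2) + v(u_3)].
Sum ≈ 12.1839.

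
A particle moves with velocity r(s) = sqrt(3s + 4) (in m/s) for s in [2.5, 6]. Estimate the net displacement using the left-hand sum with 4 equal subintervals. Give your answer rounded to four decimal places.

13.6884

Δs = (6 − 2.5)/4 = 0.875.
Left endpoints: 2.5, 3.375, 4.25, 5.125.
r(2.5) ≈ 3.3912, r(3.375) ≈ 3.7583, r(4.25) ≈ 4.0927, r(5.125) ≈ 4.4017.
Sum = Δs · [r(2.5) + r(3.375) + r(4.25) + r(5.125)].
Sum ≈ 13.6884.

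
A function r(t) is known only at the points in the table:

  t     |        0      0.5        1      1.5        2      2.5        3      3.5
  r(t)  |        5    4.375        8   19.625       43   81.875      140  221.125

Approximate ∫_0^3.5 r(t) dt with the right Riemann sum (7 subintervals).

259

Δt = 0.5.
Sum = 0.5·[4.375 + 8 + 19.625 + 43 + 81.875 + 140 + 221.125] = 259.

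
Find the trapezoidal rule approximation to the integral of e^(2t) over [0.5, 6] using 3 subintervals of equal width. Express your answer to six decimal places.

157016.492474

Δt = (6 − 0.5)/3 = 11/6.
f(0.5) ≈ 2.718282, f(7/3) ≈ 106.342675, f(25/6) ≈ 4160.262005, f(6) ≈ 162754.791419.
T_3 = (Δt/2)·[f(t_0) + 2f(t_1) + 2f(t_2) + f(t_3)].
Sum ≈ 157016.492474.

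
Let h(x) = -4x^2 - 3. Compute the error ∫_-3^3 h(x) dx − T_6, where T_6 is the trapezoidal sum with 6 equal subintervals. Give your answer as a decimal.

Exact integral: ∫_-3^3 h(x) dx = -90.
T_6 = -94.
Error = -90 − (-94) = 4.

4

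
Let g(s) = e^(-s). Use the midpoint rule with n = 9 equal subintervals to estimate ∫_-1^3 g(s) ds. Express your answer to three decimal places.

Δs = (3 − (-1))/9 = 4/9.
Midpoints: -7/9, -1/3, 1/9, 5/9, 1, 13/9, 17/9, 7/3, 25/9.
g(-7/9) ≈ 2.177, g(-1/3) ≈ 1.396, g(1/9) ≈ 0.895, g(5/9) ≈ 0.574, g(1) ≈ 0.368, g(13/9) ≈ 0.236, g(17/9) ≈ 0.151, g(7/3) ≈ 0.097, g(25/9) ≈ 0.062.
Sum = Δs · [g(-7/9) + g(-1/3) + g(1/9) + ...].
Sum ≈ 2.647.

2.647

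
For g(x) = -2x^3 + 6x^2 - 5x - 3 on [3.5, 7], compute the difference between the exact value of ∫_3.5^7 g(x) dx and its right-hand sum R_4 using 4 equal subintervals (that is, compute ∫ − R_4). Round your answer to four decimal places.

Exact integral: ∫_3.5^7 g(x) dx = -627.59375.
R_4 ≈ -812.779297.
Error ≈ -627.59375 − (-812.779297) ≈ 185.1855.

185.1855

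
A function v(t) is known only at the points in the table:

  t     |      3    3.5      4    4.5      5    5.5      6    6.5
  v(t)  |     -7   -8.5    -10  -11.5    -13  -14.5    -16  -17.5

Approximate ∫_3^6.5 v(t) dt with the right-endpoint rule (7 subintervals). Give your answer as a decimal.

Δt = 0.5.
Sum = 0.5·[(-8.5) + (-10) + (-11.5) + (-13) + (-14.5) + (-16) + (-17.5)] = -45.5.

-45.5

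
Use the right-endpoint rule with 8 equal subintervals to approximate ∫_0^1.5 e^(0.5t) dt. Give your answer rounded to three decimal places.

Δt = (1.5 − 0)/8 = 0.1875.
Right endpoints: 0.1875, 0.375, 0.5625, 0.75, 0.9375, 1.125, 1.3125, 1.5.
f(0.1875) ≈ 1.098, f(0.375) ≈ 1.206, f(0.5625) ≈ 1.325, f(0.75) ≈ 1.455, f(0.9375) ≈ 1.598, f(1.125) ≈ 1.755, f(1.3125) ≈ 1.928, f(1.5) ≈ 2.117.
Sum = Δt · [f(0.1875) + f(0.375) + f(0.5625) + ...].
Sum ≈ 2.340.

2.340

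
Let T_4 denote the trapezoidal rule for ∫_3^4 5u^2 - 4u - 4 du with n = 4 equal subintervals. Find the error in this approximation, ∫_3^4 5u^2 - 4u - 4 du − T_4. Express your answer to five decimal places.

-0.05208

Exact integral: ∫_3^4 f(u) du ≈ 43.6666667.
T_4 = 43.71875.
Error ≈ 43.6666667 − 43.71875 ≈ -0.05208.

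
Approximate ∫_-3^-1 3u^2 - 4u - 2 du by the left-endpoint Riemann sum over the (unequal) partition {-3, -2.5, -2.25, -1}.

Subinterval widths: 0.5, 0.25, 1.25.
Left endpoints: -3, -2.5, -2.25.
f(-3) = 37, f(-2.5) = 26.75, f(-2.25) = 22.1875.
Sum = Σ Δu_i · f(u_i).
Sum = 52.921875.

52.921875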